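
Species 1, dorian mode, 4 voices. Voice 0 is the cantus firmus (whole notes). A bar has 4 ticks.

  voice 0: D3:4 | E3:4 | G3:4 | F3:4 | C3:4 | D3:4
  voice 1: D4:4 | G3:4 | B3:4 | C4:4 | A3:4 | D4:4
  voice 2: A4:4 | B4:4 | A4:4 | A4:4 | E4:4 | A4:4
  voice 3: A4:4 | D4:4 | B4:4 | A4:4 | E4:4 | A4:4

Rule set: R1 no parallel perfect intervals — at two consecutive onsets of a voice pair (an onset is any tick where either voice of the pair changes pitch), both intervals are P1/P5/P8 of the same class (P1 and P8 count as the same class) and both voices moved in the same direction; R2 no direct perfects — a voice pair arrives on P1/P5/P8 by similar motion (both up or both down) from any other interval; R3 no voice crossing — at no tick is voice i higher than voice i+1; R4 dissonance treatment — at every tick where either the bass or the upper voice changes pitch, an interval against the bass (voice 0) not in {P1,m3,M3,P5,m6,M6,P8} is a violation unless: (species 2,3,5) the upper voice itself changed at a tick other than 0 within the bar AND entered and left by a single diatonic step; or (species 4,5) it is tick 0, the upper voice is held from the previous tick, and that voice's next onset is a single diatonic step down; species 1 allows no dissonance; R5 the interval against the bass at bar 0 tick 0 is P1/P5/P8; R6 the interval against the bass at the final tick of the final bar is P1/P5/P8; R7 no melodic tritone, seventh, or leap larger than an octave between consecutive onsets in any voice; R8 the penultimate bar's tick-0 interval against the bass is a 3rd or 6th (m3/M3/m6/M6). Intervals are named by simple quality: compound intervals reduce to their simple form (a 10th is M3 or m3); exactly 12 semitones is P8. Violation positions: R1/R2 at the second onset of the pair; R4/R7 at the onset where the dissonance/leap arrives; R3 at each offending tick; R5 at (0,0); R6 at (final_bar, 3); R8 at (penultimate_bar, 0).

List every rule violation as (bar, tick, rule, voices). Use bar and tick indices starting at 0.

bar 0: v0=D3 v1=D4 v2=A4 v3=A4 downbeat P5
bar 1: v0=E3 v1=G3 v2=B4 v3=D4 downbeat m7
bar 2: v0=G3 v1=B3 v2=A4 v3=B4 downbeat M3
bar 3: v0=F3 v1=C4 v2=A4 v3=A4 downbeat M3
bar 4: v0=C3 v1=A3 v2=E4 v3=E4 downbeat M3
bar 5: v0=D3 v1=D4 v2=A4 v3=A4 downbeat P5
  -> R1 @ bar 1 tick 0 v(0, 2): D3/A4 P5 -> E3/B4 P5 similar
  -> R1 @ bar 1 tick 0 v(1, 3): D4/A4 P5 -> G3/D4 P5 similar
  -> R3 @ bar 1 tick 0 v(2, 3): B4 above D4
  -> R4 @ bar 1 tick 0 v(0, 3): E3/D4 m7 untreated
  -> R3 @ bar 1 tick 1 v(2, 3): B4 above D4
  -> R3 @ bar 1 tick 2 v(2, 3): B4 above D4
  -> R3 @ bar 1 tick 3 v(2, 3): B4 above D4
  -> R2 @ bar 2 tick 0 v(1, 3): G3/D4 P5 -> B3/B4 P8 similar
  -> R4 @ bar 2 tick 0 v(0, 2): G3/A4 M2 untreated
  -> R1 @ bar 4 tick 0 v(2, 3): A4/A4 P1 -> E4/E4 P1 similar
  -> R2 @ bar 4 tick 0 v(1, 2): C4/A4 M6 -> A3/E4 P5 similar
  -> R2 @ bar 4 tick 0 v(1, 3): C4/A4 M6 -> A3/E4 P5 similar
  -> R1 @ bar 5 tick 0 v(1, 2): A3/E4 P5 -> D4/A4 P5 similar
  -> R1 @ bar 5 tick 0 v(1, 3): A3/E4 P5 -> D4/A4 P5 similar
  -> R1 @ bar 5 tick 0 v(2, 3): E4/E4 P1 -> A4/A4 P1 similar
  -> R2 @ bar 5 tick 0 v(0, 1): C3/A3 M6 -> D3/D4 P8 similar
  -> R2 @ bar 5 tick 0 v(0, 2): C3/E4 M3 -> D3/A4 P5 similar
  -> R2 @ bar 5 tick 0 v(0, 3): C3/E4 M3 -> D3/A4 P5 similar

(1, 0, R1, (0, 2))
(1, 0, R1, (1, 3))
(1, 0, R3, (2, 3))
(1, 0, R4, (0, 3))
(1, 1, R3, (2, 3))
(1, 2, R3, (2, 3))
(1, 3, R3, (2, 3))
(2, 0, R2, (1, 3))
(2, 0, R4, (0, 2))
(4, 0, R1, (2, 3))
(4, 0, R2, (1, 2))
(4, 0, R2, (1, 3))
(5, 0, R1, (1, 2))
(5, 0, R1, (1, 3))
(5, 0, R1, (2, 3))
(5, 0, R2, (0, 1))
(5, 0, R2, (0, 2))
(5, 0, R2, (0, 3))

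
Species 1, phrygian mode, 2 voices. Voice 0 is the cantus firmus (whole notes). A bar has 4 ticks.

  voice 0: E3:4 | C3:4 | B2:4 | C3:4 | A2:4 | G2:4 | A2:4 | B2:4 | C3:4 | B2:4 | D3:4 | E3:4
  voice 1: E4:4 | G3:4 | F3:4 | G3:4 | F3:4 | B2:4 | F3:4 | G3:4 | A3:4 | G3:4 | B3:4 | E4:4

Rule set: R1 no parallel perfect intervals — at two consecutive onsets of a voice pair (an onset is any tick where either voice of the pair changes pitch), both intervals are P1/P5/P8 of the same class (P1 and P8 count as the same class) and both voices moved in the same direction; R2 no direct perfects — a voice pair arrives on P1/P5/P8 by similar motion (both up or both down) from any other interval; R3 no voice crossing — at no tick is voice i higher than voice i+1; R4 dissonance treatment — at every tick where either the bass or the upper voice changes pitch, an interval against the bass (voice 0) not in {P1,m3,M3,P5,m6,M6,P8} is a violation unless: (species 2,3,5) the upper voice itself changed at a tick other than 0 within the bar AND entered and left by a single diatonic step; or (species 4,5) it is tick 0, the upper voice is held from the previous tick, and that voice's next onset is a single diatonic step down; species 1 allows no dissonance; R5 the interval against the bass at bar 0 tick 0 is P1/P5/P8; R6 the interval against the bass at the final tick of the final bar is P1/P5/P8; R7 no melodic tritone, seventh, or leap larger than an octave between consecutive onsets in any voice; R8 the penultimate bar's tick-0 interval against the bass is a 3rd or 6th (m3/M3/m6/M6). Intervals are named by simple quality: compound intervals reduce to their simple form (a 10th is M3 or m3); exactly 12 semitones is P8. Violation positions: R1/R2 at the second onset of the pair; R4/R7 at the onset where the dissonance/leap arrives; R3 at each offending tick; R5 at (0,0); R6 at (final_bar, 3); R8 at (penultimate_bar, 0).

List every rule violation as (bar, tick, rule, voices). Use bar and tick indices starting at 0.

(1, 0, R2, (0, 1))
(2, 0, R4, (0, 1))
(3, 0, R2, (0, 1))
(5, 0, R7, (1,))
(6, 0, R7, (1,))
(11, 0, R2, (0, 1))

bar 0: v0=E3 v1=E4 downbeat P8
bar 1: v0=C3 v1=G3 downbeat P5
bar 2: v0=B2 v1=F3 downbeat TT
bar 3: v0=C3 v1=G3 downbeat P5
bar 4: v0=A2 v1=F3 downbeat m6
bar 5: v0=G2 v1=B2 downbeat M3
bar 6: v0=A2 v1=F3 downbeat m6
bar 7: v0=B2 v1=G3 downbeat m6
bar 8: v0=C3 v1=A3 downbeat M6
bar 9: v0=B2 v1=G3 downbeat m6
bar 10: v0=D3 v1=B3 downbeat M6
bar 11: v0=E3 v1=E4 downbeat P8
  -> R2 @ bar 1 tick 0 v(0, 1): E3/E4 P8 -> C3/G3 P5 similar
  -> R4 @ bar 2 tick 0 v(0, 1): B2/F3 TT untreated
  -> R2 @ bar 3 tick 0 v(0, 1): B2/F3 TT -> C3/G3 P5 similar
  -> R7 @ bar 5 tick 0 v(1,): F3->B2 leap 6st
  -> R7 @ bar 6 tick 0 v(1,): B2->F3 leap 6st
  -> R2 @ bar 11 tick 0 v(0, 1): D3/B3 M6 -> E3/E4 P8 similar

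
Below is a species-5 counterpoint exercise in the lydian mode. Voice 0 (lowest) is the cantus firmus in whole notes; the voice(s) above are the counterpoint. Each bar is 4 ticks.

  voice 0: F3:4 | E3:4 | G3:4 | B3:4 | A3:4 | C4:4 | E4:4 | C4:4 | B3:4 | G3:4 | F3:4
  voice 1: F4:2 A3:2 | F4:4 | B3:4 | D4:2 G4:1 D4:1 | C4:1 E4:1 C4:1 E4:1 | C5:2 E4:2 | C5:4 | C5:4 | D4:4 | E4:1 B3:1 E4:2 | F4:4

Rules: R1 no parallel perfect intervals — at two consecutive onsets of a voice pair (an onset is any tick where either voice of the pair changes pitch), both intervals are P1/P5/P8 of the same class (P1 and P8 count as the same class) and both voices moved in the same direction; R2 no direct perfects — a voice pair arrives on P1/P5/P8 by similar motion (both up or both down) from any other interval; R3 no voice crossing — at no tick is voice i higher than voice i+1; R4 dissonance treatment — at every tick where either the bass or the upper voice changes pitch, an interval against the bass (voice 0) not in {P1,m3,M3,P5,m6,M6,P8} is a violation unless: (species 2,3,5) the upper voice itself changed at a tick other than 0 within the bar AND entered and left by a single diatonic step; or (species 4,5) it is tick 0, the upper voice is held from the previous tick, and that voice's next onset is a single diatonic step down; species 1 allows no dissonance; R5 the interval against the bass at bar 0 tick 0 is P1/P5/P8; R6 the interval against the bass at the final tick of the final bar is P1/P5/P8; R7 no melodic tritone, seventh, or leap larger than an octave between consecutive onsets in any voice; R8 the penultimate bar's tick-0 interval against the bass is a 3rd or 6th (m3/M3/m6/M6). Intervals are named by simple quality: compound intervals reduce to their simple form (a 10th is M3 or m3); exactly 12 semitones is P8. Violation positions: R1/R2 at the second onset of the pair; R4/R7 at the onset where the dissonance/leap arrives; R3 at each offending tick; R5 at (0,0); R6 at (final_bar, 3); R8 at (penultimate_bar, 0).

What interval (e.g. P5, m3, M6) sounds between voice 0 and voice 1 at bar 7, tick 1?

voice 0=C4 voice 1=C5 -> P8

P8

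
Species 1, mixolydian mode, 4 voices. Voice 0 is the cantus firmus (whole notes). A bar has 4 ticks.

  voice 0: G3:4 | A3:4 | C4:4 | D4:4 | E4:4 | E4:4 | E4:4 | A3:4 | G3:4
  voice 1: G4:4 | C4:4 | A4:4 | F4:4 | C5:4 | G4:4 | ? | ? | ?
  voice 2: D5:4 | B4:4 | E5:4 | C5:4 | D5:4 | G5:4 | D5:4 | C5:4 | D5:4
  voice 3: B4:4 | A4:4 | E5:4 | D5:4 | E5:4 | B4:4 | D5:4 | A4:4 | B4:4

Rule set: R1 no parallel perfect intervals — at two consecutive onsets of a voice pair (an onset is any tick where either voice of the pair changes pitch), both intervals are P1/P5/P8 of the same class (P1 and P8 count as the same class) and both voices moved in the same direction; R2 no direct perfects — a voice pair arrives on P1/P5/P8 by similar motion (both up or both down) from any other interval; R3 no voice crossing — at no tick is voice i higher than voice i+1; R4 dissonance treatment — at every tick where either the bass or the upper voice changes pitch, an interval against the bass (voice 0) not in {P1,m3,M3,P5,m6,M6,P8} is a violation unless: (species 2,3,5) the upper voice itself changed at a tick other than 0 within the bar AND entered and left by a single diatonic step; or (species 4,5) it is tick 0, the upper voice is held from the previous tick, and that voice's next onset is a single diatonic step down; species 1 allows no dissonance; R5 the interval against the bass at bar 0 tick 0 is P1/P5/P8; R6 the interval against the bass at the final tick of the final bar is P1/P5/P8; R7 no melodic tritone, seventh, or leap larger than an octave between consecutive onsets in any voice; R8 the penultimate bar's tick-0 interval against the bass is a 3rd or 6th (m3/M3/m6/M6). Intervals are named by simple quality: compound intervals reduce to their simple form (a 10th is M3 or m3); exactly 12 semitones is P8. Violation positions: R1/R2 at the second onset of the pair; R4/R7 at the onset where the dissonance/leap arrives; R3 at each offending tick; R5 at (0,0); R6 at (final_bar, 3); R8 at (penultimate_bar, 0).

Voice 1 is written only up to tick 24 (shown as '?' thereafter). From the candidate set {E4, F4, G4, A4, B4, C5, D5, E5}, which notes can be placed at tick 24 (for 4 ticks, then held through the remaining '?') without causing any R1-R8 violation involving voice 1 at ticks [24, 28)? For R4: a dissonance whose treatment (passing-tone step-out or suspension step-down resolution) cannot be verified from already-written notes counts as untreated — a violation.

{B4, C5, E4, G4}

E4: legal
F4: violates R4
G4: legal
A4: violates R4
B4: legal
C5: legal
D5: violates R2,R4
E5: violates R3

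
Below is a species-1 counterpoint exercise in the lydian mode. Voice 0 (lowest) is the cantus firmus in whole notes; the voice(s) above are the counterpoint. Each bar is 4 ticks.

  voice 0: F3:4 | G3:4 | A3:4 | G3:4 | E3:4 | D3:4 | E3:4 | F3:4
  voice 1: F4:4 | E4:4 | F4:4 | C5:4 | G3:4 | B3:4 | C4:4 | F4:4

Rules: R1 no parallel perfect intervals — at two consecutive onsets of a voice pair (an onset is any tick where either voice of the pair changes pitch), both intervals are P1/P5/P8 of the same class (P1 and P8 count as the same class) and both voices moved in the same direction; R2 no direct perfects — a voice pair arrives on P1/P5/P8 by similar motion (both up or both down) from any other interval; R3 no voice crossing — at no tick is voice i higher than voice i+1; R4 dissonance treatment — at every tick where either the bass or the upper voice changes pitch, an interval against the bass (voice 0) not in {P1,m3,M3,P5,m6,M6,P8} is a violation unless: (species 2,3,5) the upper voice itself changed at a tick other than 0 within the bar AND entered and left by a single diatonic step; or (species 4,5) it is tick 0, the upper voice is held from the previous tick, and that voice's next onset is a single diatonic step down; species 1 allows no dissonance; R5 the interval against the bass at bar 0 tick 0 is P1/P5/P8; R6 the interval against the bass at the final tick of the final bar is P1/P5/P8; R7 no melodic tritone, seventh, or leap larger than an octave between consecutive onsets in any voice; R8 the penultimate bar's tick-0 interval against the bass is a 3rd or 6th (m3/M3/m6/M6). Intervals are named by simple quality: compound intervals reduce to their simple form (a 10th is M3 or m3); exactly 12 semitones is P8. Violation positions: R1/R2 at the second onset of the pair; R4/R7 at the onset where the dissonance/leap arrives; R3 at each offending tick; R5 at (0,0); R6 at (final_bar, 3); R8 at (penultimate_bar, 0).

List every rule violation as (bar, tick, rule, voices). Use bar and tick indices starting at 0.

(3, 0, R4, (0, 1))
(4, 0, R7, (1,))
(7, 0, R2, (0, 1))

bar 0: v0=F3 v1=F4 downbeat P8
bar 1: v0=G3 v1=E4 downbeat M6
bar 2: v0=A3 v1=F4 downbeat m6
bar 3: v0=G3 v1=C5 downbeat P4
bar 4: v0=E3 v1=G3 downbeat m3
bar 5: v0=D3 v1=B3 downbeat M6
bar 6: v0=E3 v1=C4 downbeat m6
bar 7: v0=F3 v1=F4 downbeat P8
  -> R4 @ bar 3 tick 0 v(0, 1): G3/C5 P4 untreated
  -> R7 @ bar 4 tick 0 v(1,): C5->G3 leap 17st
  -> R2 @ bar 7 tick 0 v(0, 1): E3/C4 m6 -> F3/F4 P8 similar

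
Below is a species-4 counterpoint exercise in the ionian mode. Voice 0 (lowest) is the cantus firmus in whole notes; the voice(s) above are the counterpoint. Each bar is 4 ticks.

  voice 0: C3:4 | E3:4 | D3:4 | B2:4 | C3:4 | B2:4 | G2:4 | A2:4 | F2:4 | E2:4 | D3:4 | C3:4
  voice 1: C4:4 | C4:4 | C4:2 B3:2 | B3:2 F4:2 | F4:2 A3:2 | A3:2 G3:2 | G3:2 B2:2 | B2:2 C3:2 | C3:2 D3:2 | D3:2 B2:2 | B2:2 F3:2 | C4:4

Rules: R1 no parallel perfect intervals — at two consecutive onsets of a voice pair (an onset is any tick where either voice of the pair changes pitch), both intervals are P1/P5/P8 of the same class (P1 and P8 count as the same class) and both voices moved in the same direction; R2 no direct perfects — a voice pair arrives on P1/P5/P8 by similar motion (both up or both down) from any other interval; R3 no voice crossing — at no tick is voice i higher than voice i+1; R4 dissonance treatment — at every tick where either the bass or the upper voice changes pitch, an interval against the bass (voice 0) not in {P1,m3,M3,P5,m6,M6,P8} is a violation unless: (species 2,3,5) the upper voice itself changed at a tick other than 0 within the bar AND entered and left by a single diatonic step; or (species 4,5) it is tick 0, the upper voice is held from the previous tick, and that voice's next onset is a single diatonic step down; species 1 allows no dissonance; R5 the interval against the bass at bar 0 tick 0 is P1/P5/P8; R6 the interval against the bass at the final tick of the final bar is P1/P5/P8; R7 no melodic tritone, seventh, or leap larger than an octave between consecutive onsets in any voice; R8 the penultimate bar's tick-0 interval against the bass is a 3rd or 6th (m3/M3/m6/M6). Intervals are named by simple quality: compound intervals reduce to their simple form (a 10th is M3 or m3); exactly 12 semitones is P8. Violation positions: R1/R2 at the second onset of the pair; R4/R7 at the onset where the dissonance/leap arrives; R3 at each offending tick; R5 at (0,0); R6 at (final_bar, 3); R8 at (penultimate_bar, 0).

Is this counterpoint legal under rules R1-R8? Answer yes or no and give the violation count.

No (9 violations)

bar 0: v0=C3 v1=C4 (P8)
bar 1: v0=E3 v1=C4 (m6)
bar 2: v0=D3 v1=C4 (m7)
bar 3: v0=B2 v1=B3 (P8)
bar 4: v0=C3 v1=F4 (P4)
bar 5: v0=B2 v1=A3 (m7)
bar 6: v0=G2 v1=G3 (P8)
bar 7: v0=A2 v1=B2 (M2)
bar 8: v0=F2 v1=C3 (P5)
bar 9: v0=E2 v1=D3 (m7)
bar 10: v0=D3 v1=B2 (m3)
bar 11: v0=C3 v1=C4 (P8)
  R4 @ bar3.2: B2/F4 TT untreated
  R7 @ bar3.2: B3->F4 leap 6st
  R4 @ bar4.0: C3/F4 P4 untreated
  R4 @ bar7.0: A2/B2 M2 untreated
  R4 @ bar9.0: E2/D3 m7 untreated
  R3 @ bar10.0: D3 above B2
  R7 @ bar10.0: E2->D3 leap 10st
  R3 @ bar10.1: D3 above B2
  R7 @ bar10.2: B2->F3 leap 6st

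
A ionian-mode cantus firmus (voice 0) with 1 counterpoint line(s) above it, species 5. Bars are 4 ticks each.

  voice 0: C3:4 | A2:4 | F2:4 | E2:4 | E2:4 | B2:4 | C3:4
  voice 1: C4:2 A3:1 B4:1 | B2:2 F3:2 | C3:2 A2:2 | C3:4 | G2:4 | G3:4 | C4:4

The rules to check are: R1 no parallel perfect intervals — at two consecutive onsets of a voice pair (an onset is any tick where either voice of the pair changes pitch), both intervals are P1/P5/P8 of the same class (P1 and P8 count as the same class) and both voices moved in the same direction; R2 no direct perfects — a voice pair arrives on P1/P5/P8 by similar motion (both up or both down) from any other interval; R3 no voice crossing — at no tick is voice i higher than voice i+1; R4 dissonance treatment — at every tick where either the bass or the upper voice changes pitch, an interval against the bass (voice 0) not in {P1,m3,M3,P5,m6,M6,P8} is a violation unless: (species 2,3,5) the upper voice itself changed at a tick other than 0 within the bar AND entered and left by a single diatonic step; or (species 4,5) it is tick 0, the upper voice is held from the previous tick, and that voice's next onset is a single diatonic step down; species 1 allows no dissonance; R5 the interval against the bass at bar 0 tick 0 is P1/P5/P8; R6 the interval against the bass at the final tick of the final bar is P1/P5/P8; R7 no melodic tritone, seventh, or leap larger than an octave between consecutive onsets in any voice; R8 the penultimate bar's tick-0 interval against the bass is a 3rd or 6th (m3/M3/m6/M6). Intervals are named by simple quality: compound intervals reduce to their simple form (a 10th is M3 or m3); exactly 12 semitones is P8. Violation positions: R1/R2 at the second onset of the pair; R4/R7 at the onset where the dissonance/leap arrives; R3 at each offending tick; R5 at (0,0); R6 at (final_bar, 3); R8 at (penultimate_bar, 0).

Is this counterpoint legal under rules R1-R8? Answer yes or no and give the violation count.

bar 0: v0=C3 v1=C4 (P8)
bar 1: v0=A2 v1=B2 (M2)
bar 2: v0=F2 v1=C3 (P5)
bar 3: v0=E2 v1=C3 (m6)
bar 4: v0=E2 v1=G2 (m3)
bar 5: v0=B2 v1=G3 (m6)
bar 6: v0=C3 v1=C4 (P8)
  R4 @ bar0.3: C3/B4 M7 untreated
  R7 @ bar0.3: A3->B4 leap 14st
  R4 @ bar1.0: A2/B2 M2 untreated
  R7 @ bar1.0: B4->B2 leap 24st
  R7 @ bar1.2: B2->F3 leap 6st
  R2 @ bar2.0: A2/F3 m6 -> F2/C3 P5 similar
  R2 @ bar6.0: B2/G3 m6 -> C3/C4 P8 similar

No (7 violations)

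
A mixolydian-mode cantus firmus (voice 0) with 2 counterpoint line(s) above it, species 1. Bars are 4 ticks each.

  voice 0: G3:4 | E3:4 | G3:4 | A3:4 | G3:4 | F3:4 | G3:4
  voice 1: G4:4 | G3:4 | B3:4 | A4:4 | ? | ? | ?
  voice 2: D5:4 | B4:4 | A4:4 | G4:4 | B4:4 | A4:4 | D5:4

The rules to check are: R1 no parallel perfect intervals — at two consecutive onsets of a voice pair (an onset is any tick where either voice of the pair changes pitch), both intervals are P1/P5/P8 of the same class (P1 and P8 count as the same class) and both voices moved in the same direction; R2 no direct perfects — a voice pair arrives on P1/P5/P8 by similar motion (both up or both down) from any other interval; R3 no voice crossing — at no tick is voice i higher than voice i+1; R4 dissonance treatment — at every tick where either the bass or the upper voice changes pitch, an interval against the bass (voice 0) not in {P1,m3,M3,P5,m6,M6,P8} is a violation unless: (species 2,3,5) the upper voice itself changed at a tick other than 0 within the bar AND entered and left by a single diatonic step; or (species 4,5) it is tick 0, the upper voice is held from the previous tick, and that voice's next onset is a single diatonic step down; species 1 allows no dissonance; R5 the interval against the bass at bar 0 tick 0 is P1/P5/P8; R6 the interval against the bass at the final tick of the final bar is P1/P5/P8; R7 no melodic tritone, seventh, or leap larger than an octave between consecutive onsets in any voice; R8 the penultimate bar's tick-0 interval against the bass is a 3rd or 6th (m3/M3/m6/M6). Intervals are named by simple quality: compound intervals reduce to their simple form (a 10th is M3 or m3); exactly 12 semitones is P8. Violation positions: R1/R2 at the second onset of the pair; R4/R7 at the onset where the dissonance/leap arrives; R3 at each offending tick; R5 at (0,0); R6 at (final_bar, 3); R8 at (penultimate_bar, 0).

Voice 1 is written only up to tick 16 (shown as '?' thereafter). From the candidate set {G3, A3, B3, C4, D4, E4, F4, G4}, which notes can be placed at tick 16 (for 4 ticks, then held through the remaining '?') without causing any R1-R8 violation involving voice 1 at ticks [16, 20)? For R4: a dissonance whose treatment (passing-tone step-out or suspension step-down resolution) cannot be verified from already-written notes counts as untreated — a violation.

G3: violates R1,R7
A3: violates R4
B3: violates R7
C4: violates R4
D4: violates R2
E4: legal
F4: violates R4
G4: violates R1

{E4}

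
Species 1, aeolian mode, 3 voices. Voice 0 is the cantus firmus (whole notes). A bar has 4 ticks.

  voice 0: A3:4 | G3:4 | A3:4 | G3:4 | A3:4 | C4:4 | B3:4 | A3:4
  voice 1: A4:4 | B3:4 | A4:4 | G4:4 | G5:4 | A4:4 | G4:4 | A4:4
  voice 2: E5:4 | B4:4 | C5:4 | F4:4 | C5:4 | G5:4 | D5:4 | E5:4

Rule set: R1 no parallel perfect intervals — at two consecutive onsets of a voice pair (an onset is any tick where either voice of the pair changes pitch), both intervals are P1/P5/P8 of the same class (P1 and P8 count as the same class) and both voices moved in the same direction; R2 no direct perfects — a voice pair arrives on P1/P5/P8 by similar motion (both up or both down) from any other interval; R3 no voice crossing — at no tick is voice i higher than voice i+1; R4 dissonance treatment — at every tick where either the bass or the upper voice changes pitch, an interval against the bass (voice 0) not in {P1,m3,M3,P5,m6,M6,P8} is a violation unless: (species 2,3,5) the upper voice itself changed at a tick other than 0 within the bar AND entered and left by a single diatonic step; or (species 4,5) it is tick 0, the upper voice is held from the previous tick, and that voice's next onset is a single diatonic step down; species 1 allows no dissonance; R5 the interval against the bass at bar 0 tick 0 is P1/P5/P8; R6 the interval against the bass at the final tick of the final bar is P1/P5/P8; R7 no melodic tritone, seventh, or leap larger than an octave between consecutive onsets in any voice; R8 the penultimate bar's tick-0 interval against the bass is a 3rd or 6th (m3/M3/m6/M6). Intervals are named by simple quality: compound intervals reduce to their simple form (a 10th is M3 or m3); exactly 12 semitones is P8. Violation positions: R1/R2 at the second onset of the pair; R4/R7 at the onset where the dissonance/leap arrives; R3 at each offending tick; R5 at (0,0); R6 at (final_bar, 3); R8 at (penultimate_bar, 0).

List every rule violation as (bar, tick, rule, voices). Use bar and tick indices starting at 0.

bar 0: v0=A3 v1=A4 v2=E5 downbeat P5
bar 1: v0=G3 v1=B3 v2=B4 downbeat M3
bar 2: v0=A3 v1=A4 v2=C5 downbeat m3
bar 3: v0=G3 v1=G4 v2=F4 downbeat m7
bar 4: v0=A3 v1=G5 v2=C5 downbeat m3
bar 5: v0=C4 v1=A4 v2=G5 downbeat P5
bar 6: v0=B3 v1=G4 v2=D5 downbeat m3
bar 7: v0=A3 v1=A4 v2=E5 downbeat P5
  -> R2 @ bar 1 tick 0 v(1, 2): A4/E5 P5 -> B3/B4 P8 similar
  -> R7 @ bar 1 tick 0 v(1,): A4->B3 leap 10st
  -> R2 @ bar 2 tick 0 v(0, 1): G3/B3 M3 -> A3/A4 P8 similar
  -> R7 @ bar 2 tick 0 v(1,): B3->A4 leap 10st
  -> R1 @ bar 3 tick 0 v(0, 1): A3/A4 P8 -> G3/G4 P8 similar
  -> R3 @ bar 3 tick 0 v(1, 2): G4 above F4
  -> R4 @ bar 3 tick 0 v(0, 2): G3/F4 m7 untreated
  -> R3 @ bar 3 tick 1 v(1, 2): G4 above F4
  -> R3 @ bar 3 tick 2 v(1, 2): G4 above F4
  -> R3 @ bar 3 tick 3 v(1, 2): G4 above F4
  -> R2 @ bar 4 tick 0 v(1, 2): G4/F4 M2 -> G5/C5 P5 similar
  -> R3 @ bar 4 tick 0 v(1, 2): G5 above C5
  -> R4 @ bar 4 tick 0 v(0, 1): A3/G5 m7 untreated
  -> R3 @ bar 4 tick 1 v(1, 2): G5 above C5
  -> R3 @ bar 4 tick 2 v(1, 2): G5 above C5
  -> R3 @ bar 4 tick 3 v(1, 2): G5 above C5
  -> R2 @ bar 5 tick 0 v(0, 2): A3/C5 m3 -> C4/G5 P5 similar
  -> R7 @ bar 5 tick 0 v(1,): G5->A4 leap 10st
  -> R2 @ bar 6 tick 0 v(1, 2): A4/G5 m7 -> G4/D5 P5 similar
  -> R1 @ bar 7 tick 0 v(1, 2): G4/D5 P5 -> A4/E5 P5 similar

(1, 0, R2, (1, 2))
(1, 0, R7, (1,))
(2, 0, R2, (0, 1))
(2, 0, R7, (1,))
(3, 0, R1, (0, 1))
(3, 0, R3, (1, 2))
(3, 0, R4, (0, 2))
(3, 1, R3, (1, 2))
(3, 2, R3, (1, 2))
(3, 3, R3, (1, 2))
(4, 0, R2, (1, 2))
(4, 0, R3, (1, 2))
(4, 0, R4, (0, 1))
(4, 1, R3, (1, 2))
(4, 2, R3, (1, 2))
(4, 3, R3, (1, 2))
(5, 0, R2, (0, 2))
(5, 0, R7, (1,))
(6, 0, R2, (1, 2))
(7, 0, R1, (1, 2))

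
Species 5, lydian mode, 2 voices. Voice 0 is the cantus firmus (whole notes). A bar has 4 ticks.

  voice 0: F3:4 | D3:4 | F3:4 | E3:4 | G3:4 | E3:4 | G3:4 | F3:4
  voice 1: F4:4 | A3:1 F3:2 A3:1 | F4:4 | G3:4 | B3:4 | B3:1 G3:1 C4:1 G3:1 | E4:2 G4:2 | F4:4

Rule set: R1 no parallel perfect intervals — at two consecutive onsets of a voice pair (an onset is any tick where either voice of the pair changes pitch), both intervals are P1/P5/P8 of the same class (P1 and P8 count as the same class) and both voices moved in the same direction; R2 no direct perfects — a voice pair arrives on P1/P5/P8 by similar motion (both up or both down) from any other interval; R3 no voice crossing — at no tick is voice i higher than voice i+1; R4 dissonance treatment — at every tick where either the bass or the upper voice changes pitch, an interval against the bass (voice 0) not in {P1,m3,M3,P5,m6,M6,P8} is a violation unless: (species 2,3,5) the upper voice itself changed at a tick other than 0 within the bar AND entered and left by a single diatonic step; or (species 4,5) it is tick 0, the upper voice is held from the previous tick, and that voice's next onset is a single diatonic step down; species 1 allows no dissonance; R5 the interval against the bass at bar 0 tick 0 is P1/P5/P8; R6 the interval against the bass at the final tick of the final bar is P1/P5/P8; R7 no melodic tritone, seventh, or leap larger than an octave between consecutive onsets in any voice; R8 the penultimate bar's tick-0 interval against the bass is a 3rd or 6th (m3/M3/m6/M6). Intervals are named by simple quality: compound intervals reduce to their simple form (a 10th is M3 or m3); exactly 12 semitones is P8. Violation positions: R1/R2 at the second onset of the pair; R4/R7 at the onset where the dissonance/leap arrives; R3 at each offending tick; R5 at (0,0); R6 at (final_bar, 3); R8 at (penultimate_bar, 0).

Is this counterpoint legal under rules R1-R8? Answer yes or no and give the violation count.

No (4 violations)

bar 0: v0=F3 v1=F4 (P8)
bar 1: v0=D3 v1=A3 (P5)
bar 2: v0=F3 v1=F4 (P8)
bar 3: v0=E3 v1=G3 (m3)
bar 4: v0=G3 v1=B3 (M3)
bar 5: v0=E3 v1=B3 (P5)
bar 6: v0=G3 v1=E4 (M6)
bar 7: v0=F3 v1=F4 (P8)
  R2 @ bar1.0: F3/F4 P8 -> D3/A3 P5 similar
  R2 @ bar2.0: D3/A3 P5 -> F3/F4 P8 similar
  R7 @ bar3.0: F4->G3 leap 10st
  R1 @ bar7.0: G3/G4 P8 -> F3/F4 P8 similar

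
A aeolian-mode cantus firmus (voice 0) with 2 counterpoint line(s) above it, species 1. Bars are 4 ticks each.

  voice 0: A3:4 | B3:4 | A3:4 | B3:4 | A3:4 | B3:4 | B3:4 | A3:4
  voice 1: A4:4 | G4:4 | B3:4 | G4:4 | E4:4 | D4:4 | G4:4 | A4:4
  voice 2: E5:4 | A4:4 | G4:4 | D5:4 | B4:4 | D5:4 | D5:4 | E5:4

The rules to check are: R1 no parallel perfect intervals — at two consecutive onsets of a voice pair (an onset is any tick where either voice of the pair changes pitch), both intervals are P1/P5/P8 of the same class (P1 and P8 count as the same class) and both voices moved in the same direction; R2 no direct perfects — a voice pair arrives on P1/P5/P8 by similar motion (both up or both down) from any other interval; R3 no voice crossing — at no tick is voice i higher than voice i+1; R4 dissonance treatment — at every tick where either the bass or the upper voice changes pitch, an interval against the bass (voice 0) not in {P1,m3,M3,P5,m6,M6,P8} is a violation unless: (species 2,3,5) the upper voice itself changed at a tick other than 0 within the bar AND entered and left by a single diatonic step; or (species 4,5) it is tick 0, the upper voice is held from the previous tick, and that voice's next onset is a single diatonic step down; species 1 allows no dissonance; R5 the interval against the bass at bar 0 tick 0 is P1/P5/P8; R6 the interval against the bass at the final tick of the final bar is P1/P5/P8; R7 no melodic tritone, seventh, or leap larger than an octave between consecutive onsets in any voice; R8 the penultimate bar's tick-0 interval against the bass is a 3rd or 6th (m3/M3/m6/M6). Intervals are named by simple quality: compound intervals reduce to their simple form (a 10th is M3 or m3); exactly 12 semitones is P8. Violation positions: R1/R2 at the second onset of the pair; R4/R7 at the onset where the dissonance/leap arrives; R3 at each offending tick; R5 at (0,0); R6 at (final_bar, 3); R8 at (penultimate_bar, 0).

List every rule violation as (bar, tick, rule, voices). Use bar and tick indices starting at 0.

bar 0: v0=A3 v1=A4 v2=E5 downbeat P5
bar 1: v0=B3 v1=G4 v2=A4 downbeat m7
bar 2: v0=A3 v1=B3 v2=G4 downbeat m7
bar 3: v0=B3 v1=G4 v2=D5 downbeat m3
bar 4: v0=A3 v1=E4 v2=B4 downbeat M2
bar 5: v0=B3 v1=D4 v2=D5 downbeat m3
bar 6: v0=B3 v1=G4 v2=D5 downbeat m3
bar 7: v0=A3 v1=A4 v2=E5 downbeat P5
  -> R4 @ bar 1 tick 0 v(0, 2): B3/A4 m7 untreated
  -> R4 @ bar 2 tick 0 v(0, 1): A3/B3 M2 untreated
  -> R4 @ bar 2 tick 0 v(0, 2): A3/G4 m7 untreated
  -> R2 @ bar 3 tick 0 v(1, 2): B3/G4 m6 -> G4/D5 P5 similar
  -> R1 @ bar 4 tick 0 v(1, 2): G4/D5 P5 -> E4/B4 P5 similar
  -> R2 @ bar 4 tick 0 v(0, 1): B3/G4 m6 -> A3/E4 P5 similar
  -> R4 @ bar 4 tick 0 v(0, 2): A3/B4 M2 untreated
  -> R1 @ bar 7 tick 0 v(1, 2): G4/D5 P5 -> A4/E5 P5 similar

(1, 0, R4, (0, 2))
(2, 0, R4, (0, 1))
(2, 0, R4, (0, 2))
(3, 0, R2, (1, 2))
(4, 0, R1, (1, 2))
(4, 0, R2, (0, 1))
(4, 0, R4, (0, 2))
(7, 0, R1, (1, 2))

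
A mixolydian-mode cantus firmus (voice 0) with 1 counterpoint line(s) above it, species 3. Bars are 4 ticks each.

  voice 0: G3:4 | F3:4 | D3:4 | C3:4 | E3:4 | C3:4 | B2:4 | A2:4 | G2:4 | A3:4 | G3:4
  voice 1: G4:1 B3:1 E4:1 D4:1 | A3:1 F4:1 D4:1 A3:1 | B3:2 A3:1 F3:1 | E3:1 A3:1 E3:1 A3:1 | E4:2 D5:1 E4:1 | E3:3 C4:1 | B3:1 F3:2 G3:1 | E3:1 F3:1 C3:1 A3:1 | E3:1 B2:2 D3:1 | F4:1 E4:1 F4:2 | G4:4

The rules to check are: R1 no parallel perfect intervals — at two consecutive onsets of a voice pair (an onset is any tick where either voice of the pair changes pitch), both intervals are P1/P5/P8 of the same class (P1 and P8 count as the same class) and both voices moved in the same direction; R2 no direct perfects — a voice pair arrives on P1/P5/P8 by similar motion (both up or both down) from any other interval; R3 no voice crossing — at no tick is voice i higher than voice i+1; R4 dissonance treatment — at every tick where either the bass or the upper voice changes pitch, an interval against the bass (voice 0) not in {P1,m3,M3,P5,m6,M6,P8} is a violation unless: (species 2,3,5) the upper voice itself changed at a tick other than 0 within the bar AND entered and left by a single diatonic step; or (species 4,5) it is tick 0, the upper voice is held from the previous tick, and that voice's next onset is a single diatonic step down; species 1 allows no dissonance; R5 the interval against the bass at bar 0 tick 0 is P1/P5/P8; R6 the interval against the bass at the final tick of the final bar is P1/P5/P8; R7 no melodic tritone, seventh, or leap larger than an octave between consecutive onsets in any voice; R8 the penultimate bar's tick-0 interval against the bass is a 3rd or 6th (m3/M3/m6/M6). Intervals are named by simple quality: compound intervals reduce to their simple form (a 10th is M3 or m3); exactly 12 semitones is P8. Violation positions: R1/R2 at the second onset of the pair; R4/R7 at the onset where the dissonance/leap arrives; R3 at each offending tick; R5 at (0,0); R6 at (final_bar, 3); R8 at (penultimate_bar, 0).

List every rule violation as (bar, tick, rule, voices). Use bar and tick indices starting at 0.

bar 0: v0=G3 v1=G4 downbeat P8
bar 1: v0=F3 v1=A3 downbeat M3
bar 2: v0=D3 v1=B3 downbeat M6
bar 3: v0=C3 v1=E3 downbeat M3
bar 4: v0=E3 v1=E4 downbeat P8
bar 5: v0=C3 v1=E3 downbeat M3
bar 6: v0=B2 v1=B3 downbeat P8
bar 7: v0=A2 v1=E3 downbeat P5
bar 8: v0=G2 v1=E3 downbeat M6
bar 9: v0=A3 v1=F4 downbeat m6
bar 10: v0=G3 v1=G4 downbeat P8
  -> R2 @ bar 4 tick 0 v(0, 1): C3/A3 M6 -> E3/E4 P8 similar
  -> R4 @ bar 4 tick 2 v(0, 1): E3/D5 m7 untreated
  -> R7 @ bar 4 tick 2 v(1,): E4->D5 leap 10st
  -> R7 @ bar 4 tick 3 v(1,): D5->E4 leap 10st
  -> R1 @ bar 6 tick 0 v(0, 1): C3/C4 P8 -> B2/B3 P8 similar
  -> R4 @ bar 6 tick 1 v(0, 1): B2/F3 TT untreated
  -> R7 @ bar 6 tick 1 v(1,): B3->F3 leap 6st
  -> R2 @ bar 7 tick 0 v(0, 1): B2/G3 m6 -> A2/E3 P5 similar
  -> R7 @ bar 9 tick 0 v(0,): G2->A3 leap 14st
  -> R7 @ bar 9 tick 0 v(1,): D3->F4 leap 15st

(4, 0, R2, (0, 1))
(4, 2, R4, (0, 1))
(4, 2, R7, (1,))
(4, 3, R7, (1,))
(6, 0, R1, (0, 1))
(6, 1, R4, (0, 1))
(6, 1, R7, (1,))
(7, 0, R2, (0, 1))
(9, 0, R7, (0,))
(9, 0, R7, (1,))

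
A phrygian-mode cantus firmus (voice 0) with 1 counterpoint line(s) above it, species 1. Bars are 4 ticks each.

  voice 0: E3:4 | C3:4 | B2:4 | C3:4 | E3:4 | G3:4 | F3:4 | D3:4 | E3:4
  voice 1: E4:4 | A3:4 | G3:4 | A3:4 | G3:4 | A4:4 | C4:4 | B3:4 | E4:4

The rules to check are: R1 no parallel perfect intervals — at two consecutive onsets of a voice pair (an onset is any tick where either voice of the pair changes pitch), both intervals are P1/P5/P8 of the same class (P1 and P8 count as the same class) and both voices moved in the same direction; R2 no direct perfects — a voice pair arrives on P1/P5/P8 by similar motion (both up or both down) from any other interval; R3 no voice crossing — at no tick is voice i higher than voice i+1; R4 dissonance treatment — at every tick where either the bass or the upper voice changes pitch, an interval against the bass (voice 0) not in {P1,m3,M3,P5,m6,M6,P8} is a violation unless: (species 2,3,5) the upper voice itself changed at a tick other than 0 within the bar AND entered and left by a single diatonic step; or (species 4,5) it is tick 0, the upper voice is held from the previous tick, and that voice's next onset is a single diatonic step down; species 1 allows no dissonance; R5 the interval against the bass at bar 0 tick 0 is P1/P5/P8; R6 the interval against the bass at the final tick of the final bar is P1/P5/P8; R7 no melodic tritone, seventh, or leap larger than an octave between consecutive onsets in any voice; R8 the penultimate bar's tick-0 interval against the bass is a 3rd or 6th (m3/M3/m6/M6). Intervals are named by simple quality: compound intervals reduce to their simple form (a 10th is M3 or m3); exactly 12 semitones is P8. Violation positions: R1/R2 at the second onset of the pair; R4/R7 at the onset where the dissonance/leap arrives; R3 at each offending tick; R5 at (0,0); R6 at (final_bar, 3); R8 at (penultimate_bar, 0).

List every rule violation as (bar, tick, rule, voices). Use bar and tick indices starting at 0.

bar 0: v0=E3 v1=E4 downbeat P8
bar 1: v0=C3 v1=A3 downbeat M6
bar 2: v0=B2 v1=G3 downbeat m6
bar 3: v0=C3 v1=A3 downbeat M6
bar 4: v0=E3 v1=G3 downbeat m3
bar 5: v0=G3 v1=A4 downbeat M2
bar 6: v0=F3 v1=C4 downbeat P5
bar 7: v0=D3 v1=B3 downbeat M6
bar 8: v0=E3 v1=E4 downbeat P8
  -> R4 @ bar 5 tick 0 v(0, 1): G3/A4 M2 untreated
  -> R7 @ bar 5 tick 0 v(1,): G3->A4 leap 14st
  -> R2 @ bar 6 tick 0 v(0, 1): G3/A4 M2 -> F3/C4 P5 similar
  -> R2 @ bar 8 tick 0 v(0, 1): D3/B3 M6 -> E3/E4 P8 similar

(5, 0, R4, (0, 1))
(5, 0, R7, (1,))
(6, 0, R2, (0, 1))
(8, 0, R2, (0, 1))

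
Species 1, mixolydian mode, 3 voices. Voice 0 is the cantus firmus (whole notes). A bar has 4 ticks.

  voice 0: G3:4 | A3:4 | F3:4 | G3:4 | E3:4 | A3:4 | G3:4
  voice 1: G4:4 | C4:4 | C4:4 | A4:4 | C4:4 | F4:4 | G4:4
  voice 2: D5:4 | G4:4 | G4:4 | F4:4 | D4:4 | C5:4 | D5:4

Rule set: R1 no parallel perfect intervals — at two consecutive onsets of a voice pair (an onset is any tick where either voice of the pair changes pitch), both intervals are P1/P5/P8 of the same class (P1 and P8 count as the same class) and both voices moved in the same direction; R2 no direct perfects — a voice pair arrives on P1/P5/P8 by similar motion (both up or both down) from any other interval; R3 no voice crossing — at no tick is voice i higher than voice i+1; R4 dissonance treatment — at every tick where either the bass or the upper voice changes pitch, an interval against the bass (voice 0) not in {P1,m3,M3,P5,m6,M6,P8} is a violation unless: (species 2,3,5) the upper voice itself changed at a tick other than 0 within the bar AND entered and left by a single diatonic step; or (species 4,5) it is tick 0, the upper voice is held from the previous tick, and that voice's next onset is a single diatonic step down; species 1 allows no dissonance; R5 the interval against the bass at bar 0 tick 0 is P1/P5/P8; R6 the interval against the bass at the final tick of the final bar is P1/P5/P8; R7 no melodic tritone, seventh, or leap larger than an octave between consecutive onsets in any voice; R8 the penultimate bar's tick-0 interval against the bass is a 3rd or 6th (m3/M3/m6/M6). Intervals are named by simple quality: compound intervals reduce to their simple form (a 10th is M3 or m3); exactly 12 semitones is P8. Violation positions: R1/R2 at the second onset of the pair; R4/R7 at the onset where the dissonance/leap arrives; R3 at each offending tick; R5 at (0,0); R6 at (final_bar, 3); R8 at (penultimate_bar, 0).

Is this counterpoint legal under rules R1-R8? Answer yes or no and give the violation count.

bar 0: v0=G3 v1=G4 v2=D5 (P5)
bar 1: v0=A3 v1=C4 v2=G4 (m7)
bar 2: v0=F3 v1=C4 v2=G4 (M2)
bar 3: v0=G3 v1=A4 v2=F4 (m7)
bar 4: v0=E3 v1=C4 v2=D4 (m7)
bar 5: v0=A3 v1=F4 v2=C5 (m3)
bar 6: v0=G3 v1=G4 v2=D5 (P5)
  R1 @ bar1.0: G4/D5 P5 -> C4/G4 P5 similar
  R4 @ bar1.0: A3/G4 m7 untreated
  R4 @ bar2.0: F3/G4 M2 untreated
  R3 @ bar3.0: A4 above F4
  R4 @ bar3.0: G3/A4 M2 untreated
  R4 @ bar3.0: G3/F4 m7 untreated
  R3 @ bar3.1: A4 above F4
  R3 @ bar3.2: A4 above F4
  R3 @ bar3.3: A4 above F4
  R4 @ bar4.0: E3/D4 m7 untreated
  R2 @ bar5.0: C4/D4 M2 -> F4/C5 P5 similar
  R7 @ bar5.0: D4->C5 leap 10st
  R1 @ bar6.0: F4/C5 P5 -> G4/D5 P5 similar

No (13 violations)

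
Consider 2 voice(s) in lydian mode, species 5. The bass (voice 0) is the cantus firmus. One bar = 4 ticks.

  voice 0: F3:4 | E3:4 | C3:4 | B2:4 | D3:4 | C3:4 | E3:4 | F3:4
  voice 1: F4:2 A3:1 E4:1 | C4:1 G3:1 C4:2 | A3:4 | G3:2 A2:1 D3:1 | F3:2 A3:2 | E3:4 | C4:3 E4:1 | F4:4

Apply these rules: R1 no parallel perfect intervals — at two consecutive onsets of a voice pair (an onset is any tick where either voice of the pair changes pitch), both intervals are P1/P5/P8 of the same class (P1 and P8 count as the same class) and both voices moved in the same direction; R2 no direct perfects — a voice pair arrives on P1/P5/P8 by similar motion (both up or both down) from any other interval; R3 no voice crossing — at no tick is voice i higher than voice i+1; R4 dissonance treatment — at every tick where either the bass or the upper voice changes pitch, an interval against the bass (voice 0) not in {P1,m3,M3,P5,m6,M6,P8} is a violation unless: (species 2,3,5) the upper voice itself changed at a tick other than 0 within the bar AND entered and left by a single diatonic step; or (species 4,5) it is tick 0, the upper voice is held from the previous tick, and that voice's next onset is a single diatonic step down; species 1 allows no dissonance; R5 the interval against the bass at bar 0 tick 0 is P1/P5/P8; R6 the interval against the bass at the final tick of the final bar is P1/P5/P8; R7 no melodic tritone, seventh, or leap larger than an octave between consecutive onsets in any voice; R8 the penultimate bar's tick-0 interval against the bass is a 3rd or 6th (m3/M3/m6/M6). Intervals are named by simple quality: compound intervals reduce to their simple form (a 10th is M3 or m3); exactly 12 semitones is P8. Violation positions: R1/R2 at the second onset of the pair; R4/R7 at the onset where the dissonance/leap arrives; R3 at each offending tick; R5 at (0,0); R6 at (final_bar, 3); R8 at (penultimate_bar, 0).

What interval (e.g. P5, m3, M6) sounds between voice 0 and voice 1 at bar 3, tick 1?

voice 0=B2 voice 1=G3 -> m6

m6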